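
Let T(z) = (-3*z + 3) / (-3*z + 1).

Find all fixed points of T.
T(z) = z means -3*z + 3 = z*(-3*z + 1), i.e.
  -3*z^2 + 4*z - 3 = 0.
Discriminant: (4)^2 - 4*(-3)*(-3) = -20, so the roots are complex conjugates.
  z = (-4 ± I*sqrt(20))/(2*(-3))
Fixed points: {2/3 - sqrt(5)*I/3, 2/3 + sqrt(5)*I/3}

Final answer: {2/3 - sqrt(5)*I/3, 2/3 + sqrt(5)*I/3}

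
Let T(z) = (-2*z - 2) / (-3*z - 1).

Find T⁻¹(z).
Set w = T(z) = (-2*z - 2) / (-3*z - 1) and solve for z:
  w*(-3*z - 1) = -2*z - 2
  -w + z*(2 - 3*w) + 2 = 0
  z*(2 - 3*w) = w - 2
  z = (2 - w)/(3*w - 2)
Renaming the variable, T⁻¹(z) = (-z + 2)/(3*z - 2).
(Check: ad - bc = -4 ≠ 0, so T is invertible.)

Final answer: (-z + 2)/(3*z - 2)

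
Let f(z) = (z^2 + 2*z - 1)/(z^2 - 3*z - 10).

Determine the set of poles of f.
The singularities of f are the zeros of the denominator. Factoring,
  z^2 - 3*z - 10 = (z - 5)*(z + 2)
so the candidates are z = 5, z = -2.

Check the numerator P(z) = z^2 + 2*z - 1 at each one:
  P(5) = 34 ≠ 0, so z = 5 is a (simple) pole.
  P(-2) = -1 ≠ 0, so z = -2 is a (simple) pole.

Poles of f: {-2, 5}

Final answer: {-2, 5}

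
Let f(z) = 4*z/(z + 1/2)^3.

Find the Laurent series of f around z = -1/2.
Put w = z - (-1/2), i.e. z = w - 1/2. The denominator is w^3, so it suffices to rewrite the numerator in powers of w.

P(z) = 4*z
P(w - 1/2) = -2 + 4*w

Dividing each term by w^3:
  f = -2/w^3 + 4/w^2

Substituting back w = z + 1/2:
  f(z) = -2/(z + 1/2)^3 + 4/(z + 1/2)^2

The series is finite because the numerator is a polynomial; the negative powers form the principal part.

Final answer: -2/(z + 1/2)^3 + 4/(z + 1/2)^2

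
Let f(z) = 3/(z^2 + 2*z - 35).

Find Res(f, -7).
-1/4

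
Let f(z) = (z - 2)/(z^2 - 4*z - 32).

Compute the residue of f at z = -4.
Write f(z) = P(z)/Q(z) with P(z) = z - 2 and Q(z) = z^2 - 4*z - 32.
The denominator factors as Q(z) = (z - 8)*(z + 4), so z = -4 is a simple zero of Q and P is analytic there; z = -4 is therefore a simple pole and
  Res(f, z₀) = P(z₀)/Q'(z₀).

Q'(z) = 2*z - 4, so Q'(-4) = -12.
P(-4) = -6.

Res(f, -4) = (-6)/(-12) = 1/2

Final answer: 1/2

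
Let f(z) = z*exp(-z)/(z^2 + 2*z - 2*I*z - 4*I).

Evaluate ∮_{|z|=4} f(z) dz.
By the residue theorem, ∮_C f(z) dz = 2πi · (sum of the residues of f at the poles inside |z| = 4).

The denominator factors as (z + 2)*(z - 2*I), so the singularities of f are simple poles at z = -2, z = 2*I.
  |-2|² = 4 < 16 = 4², so this pole is inside the contour.
  |2*I|² = 4 < 16 = 4², so this pole is inside the contour.

With P(z) = z*exp(-z) and Q(z) = z^2 + 2*z - 2*I*z - 4*I, each pole is simple, so Res(f, z₀) = P(z₀)/Q'(z₀) with Q'(z) = 2*z + 2 - 2*I.
  Res(f, -2) = P(-2)/Q'(-2) = (-2*exp(2))/(-2 - 2*I) = (1/2 - I/2)*exp(2)
  Res(f, 2*I) = P(2*I)/Q'(2*I) = (2*I*exp(-2*I))/(2 + 2*I) = (1/2 + I/2)*exp(-2*I)

Sum of residues inside C: (1/2 - I/2)*exp(2) + (1/2 + I/2)*exp(-2*I)
∮_C f(z) dz = 2πi · ((1/2 - I/2)*exp(2) + (1/2 + I/2)*exp(-2*I)) = pi*(-1 + I)*exp(-2*I) + pi*(1 + I)*exp(2)

Final answer: pi*(-1 + I)*exp(-2*I) + pi*(1 + I)*exp(2)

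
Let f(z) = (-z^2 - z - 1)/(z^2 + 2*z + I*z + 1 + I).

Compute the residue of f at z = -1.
I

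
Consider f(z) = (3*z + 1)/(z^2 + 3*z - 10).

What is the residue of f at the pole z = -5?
Write f(z) = P(z)/Q(z) with P(z) = 3*z + 1 and Q(z) = z^2 + 3*z - 10.
The denominator factors as Q(z) = (z - 2)*(z + 5), so z = -5 is a simple zero of Q and P is analytic there; z = -5 is therefore a simple pole and
  Res(f, z₀) = P(z₀)/Q'(z₀).

Q'(z) = 2*z + 3, so Q'(-5) = -7.
P(-5) = -14.

Res(f, -5) = (-14)/(-7) = 2

Final answer: 2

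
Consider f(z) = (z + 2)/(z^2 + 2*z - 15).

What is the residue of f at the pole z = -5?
Write f(z) = P(z)/Q(z) with P(z) = z + 2 and Q(z) = z^2 + 2*z - 15.
The denominator factors as Q(z) = (z + 5)*(z - 3), so z = -5 is a simple zero of Q and P is analytic there; z = -5 is therefore a simple pole and
  Res(f, z₀) = P(z₀)/Q'(z₀).

Q'(z) = 2*z + 2, so Q'(-5) = -8.
P(-5) = -3.

Res(f, -5) = (-3)/(-8) = 3/8

Final answer: 3/8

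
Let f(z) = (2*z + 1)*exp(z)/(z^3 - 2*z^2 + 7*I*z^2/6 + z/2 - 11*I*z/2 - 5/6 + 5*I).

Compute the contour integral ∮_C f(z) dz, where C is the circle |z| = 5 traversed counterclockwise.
pi*(-1176/1517 - 2712*I/1517)*exp(1 + I/2) + pi*(-414/2665 - 1758*I/2665)*exp(-1 - 2*I) + pi*(2238/2405 + 5886*I/2405)*exp(2 + I/3)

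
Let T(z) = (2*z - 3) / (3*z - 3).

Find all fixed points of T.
T(z) = z means 2*z - 3 = z*(3*z - 3), i.e.
  3*z^2 - 5*z + 3 = 0.
Discriminant: (-5)^2 - 4*(3)*(3) = -11, so the roots are complex conjugates.
  z = (5 ± I*sqrt(11))/(2*(3))
Fixed points: {5/6 - sqrt(11)*I/6, 5/6 + sqrt(11)*I/6}

Final answer: {5/6 - sqrt(11)*I/6, 5/6 + sqrt(11)*I/6}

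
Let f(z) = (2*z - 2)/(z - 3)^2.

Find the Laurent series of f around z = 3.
Put w = z - (3), i.e. z = w + 3. The denominator is w^2, so it suffices to rewrite the numerator in powers of w.

P(z) = 2*z - 2
P(w + 3) = 4 + 2*w

Dividing each term by w^2:
  f = 4/w^2 + 2/w

Substituting back w = z - 3:
  f(z) = 4/(z - 3)^2 + 2/(z - 3)

The series is finite because the numerator is a polynomial; the negative powers form the principal part, and the coefficient of 1/(z - 3) gives Res(f, 3) = 2.

Final answer: 4/(z - 3)^2 + 2/(z - 3)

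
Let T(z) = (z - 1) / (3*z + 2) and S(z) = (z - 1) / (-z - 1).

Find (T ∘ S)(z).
(T ∘ S)(z) = T(S(z)) = ((1)*S(z) + (-1))/((3)*S(z) + (2)). Multiply numerator and denominator by -z - 1:
  numerator:   (1)*(z - 1) + (-1)*(-z - 1) = 2*z
  denominator: (3)*(z - 1) + (2)*(-z - 1) = z - 5
(T ∘ S)(z) = 2*z/(z - 5)

Final answer: 2*z/(z - 5)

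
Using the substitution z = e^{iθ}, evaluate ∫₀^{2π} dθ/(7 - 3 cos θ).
Call the integral J. The integrand is 2π-periodic and we integrate over a full period, so shifting θ does not change the value (θ → θ + π flips the sign of the trig term). Hence
  J = ∫₀^{2π} dθ/(7 + 3 cos θ).
Put z = e^{iθ}: then cos θ = (z + 1/z)/2, dθ = dz/(iz), and z runs once counterclockwise around |z| = 1:
  J = ∮_{|z|=1} 1/(7 + 3*(z + 1/z)/2) · dz/(iz) = (2/i) ∮_{|z|=1} dz/(3*z^2 + 14*z + 3).
The roots of 3*z^2 + 14*z + 3 are z = (-7 ± sqrt(7^2 - 3^2))/3, with sqrt(40) = 2*sqrt(10); their product is 1, so only z₊ = -7/3 + 2*sqrt(10)/3 lies inside the unit circle (z₋ = -7/3 - 2*sqrt(10)/3 lies outside).
z₊ is a simple zero of q(z) = 3*z^2 + 14*z + 3, so Res(1/q, z₊) = 1/q'(z₊) with q'(z) = 6*z + 14; and q'(z₊) = 3*(z₊ - z₋) = 4*sqrt(10).
Therefore J = (2/i) · 2πi · 1/(4*sqrt(10)) = 2*pi/(2*sqrt(10)) = sqrt(10)*pi/10

Final answer: sqrt(10)*pi/10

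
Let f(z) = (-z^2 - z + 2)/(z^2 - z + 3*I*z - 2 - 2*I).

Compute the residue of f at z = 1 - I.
Write f(z) = P(z)/Q(z) with P(z) = -z^2 - z + 2 and Q(z) = z^2 - z + 3*I*z - 2 - 2*I.
The denominator factors as Q(z) = (z - 1 + I)*(z + 2*I), so z = 1 - I is a simple zero of Q and P is analytic there; z = 1 - I is therefore a simple pole and
  Res(f, z₀) = P(z₀)/Q'(z₀).

Q'(z) = 2*z - 1 + 3*I, so Q'(1 - I) = 1 + I.
P(1 - I) = 1 + 3*I.

Res(f, 1 - I) = (1 + 3*I)/(1 + I) = 2 + I

Final answer: 2 + I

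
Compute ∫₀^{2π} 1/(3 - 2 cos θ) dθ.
Call the integral J. The integrand is 2π-periodic and we integrate over a full period, so shifting θ does not change the value (θ → θ + π flips the sign of the trig term). Hence
  J = ∫₀^{2π} dθ/(3 + 2 cos θ).
Put z = e^{iθ}: then cos θ = (z + 1/z)/2, dθ = dz/(iz), and z runs once counterclockwise around |z| = 1:
  J = ∮_{|z|=1} 1/(3 + 2*(z + 1/z)/2) · dz/(iz) = (2/i) ∮_{|z|=1} dz/(2*z^2 + 6*z + 2).
The roots of 2*z^2 + 6*z + 2 are z = (-3 ± sqrt(3^2 - 2^2))/2, with sqrt(5) = sqrt(5); their product is 1, so only z₊ = -3/2 + sqrt(5)/2 lies inside the unit circle (z₋ = -3/2 - sqrt(5)/2 lies outside).
z₊ is a simple zero of q(z) = 2*z^2 + 6*z + 2, so Res(1/q, z₊) = 1/q'(z₊) with q'(z) = 4*z + 6; and q'(z₊) = 2*(z₊ - z₋) = 2*sqrt(5).
Therefore J = (2/i) · 2πi · 1/(2*sqrt(5)) = 2*pi/(sqrt(5)) = 2*sqrt(5)*pi/5

Final answer: 2*sqrt(5)*pi/5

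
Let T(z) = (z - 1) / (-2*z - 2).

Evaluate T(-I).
Substitute z = -I:
  numerator:   (-I) - 1 = -1 - I
  denominator: -2*(-I) - 2 = -2 + 2*I
T(-I) = (-1 - I)/(-2 + 2*I); multiplying numerator and denominator by the conjugate -2 - 2*I gives (4*I)/8 = I/2

Final answer: I/2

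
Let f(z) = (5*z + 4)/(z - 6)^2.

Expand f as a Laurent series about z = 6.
34/(z - 6)^2 + 5/(z - 6)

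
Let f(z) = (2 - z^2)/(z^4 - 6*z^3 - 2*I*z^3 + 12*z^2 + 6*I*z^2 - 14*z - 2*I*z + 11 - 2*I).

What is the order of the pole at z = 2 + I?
3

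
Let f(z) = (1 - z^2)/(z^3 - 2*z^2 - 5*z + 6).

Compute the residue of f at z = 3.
Write f(z) = P(z)/Q(z) with P(z) = 1 - z^2 and Q(z) = z^3 - 2*z^2 - 5*z + 6.
The denominator factors as Q(z) = (z - 1)*(z - 3)*(z + 2), so z = 3 is a simple zero of Q and P is analytic there; z = 3 is therefore a simple pole and
  Res(f, z₀) = P(z₀)/Q'(z₀).

Q'(z) = 3*z^2 - 4*z - 5, so Q'(3) = 10.
P(3) = -8.

Res(f, 3) = (-8)/(10) = -4/5

Final answer: -4/5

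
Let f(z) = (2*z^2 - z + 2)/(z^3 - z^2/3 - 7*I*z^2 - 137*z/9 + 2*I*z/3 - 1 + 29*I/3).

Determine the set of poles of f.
The singularities of f are the zeros of the denominator. Factoring,
  z^3 - z^2/3 - 7*I*z^2 - 137*z/9 + 2*I*z/3 - 1 + 29*I/3 = (z - 2/3 - 3*I)*(z - 3*I)*(z + 1/3 - I)
so the candidates are z = 2/3 + 3*I, z = 3*I, z = -1/3 + I.

Check the numerator P(z) = 2*z^2 - z + 2 at each one:
  P(2/3 + 3*I) = -142/9 + 5*I ≠ 0, so z = 2/3 + 3*I is a (simple) pole.
  P(3*I) = -16 - 3*I ≠ 0, so z = 3*I is a (simple) pole.
  P(-1/3 + I) = 5/9 - 7*I/3 ≠ 0, so z = -1/3 + I is a (simple) pole.

Poles of f: {-1/3 + I, 3*I, 2/3 + 3*I}

Final answer: {-1/3 + I, 3*I, 2/3 + 3*I}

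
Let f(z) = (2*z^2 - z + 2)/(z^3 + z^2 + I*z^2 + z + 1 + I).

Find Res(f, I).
Write f(z) = P(z)/Q(z) with P(z) = 2*z^2 - z + 2 and Q(z) = z^3 + z^2 + I*z^2 + z + 1 + I.
The denominator factors as Q(z) = (z + I)*(z + 1 + I)*(z - I), so z = I is a simple zero of Q and P is analytic there; z = I is therefore a simple pole and
  Res(f, z₀) = P(z₀)/Q'(z₀).

Q'(z) = 3*z^2 + 2*z + 2*I*z + 1, so Q'(I) = -4 + 2*I.
P(I) = -I.

Res(f, I) = (-I)/(-4 + 2*I) = -1/10 + I/5

Final answer: -1/10 + I/5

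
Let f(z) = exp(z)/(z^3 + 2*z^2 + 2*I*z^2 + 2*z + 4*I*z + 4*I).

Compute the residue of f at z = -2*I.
Write f(z) = P(z)/Q(z) with P(z) = exp(z) and Q(z) = z^3 + 2*z^2 + 2*I*z^2 + 2*z + 4*I*z + 4*I.
The denominator factors as Q(z) = (z + 2*I)*(z + 1 - I)*(z + 1 + I), so z = -2*I is a simple zero of Q and P is analytic there; z = -2*I is therefore a simple pole and
  Res(f, z₀) = P(z₀)/Q'(z₀).

Q'(z) = 3*z^2 + 4*z + 4*I*z + 2 + 4*I, so Q'(-2*I) = -2 - 4*I.
P(-2*I) = exp(-2*I).

Res(f, -2*I) = (exp(-2*I))/(-2 - 4*I) = (-1/10 + I/5)*exp(-2*I)

Final answer: (-1/10 + I/5)*exp(-2*I)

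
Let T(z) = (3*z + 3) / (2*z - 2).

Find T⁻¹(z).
Set w = T(z) = (3*z + 3) / (2*z - 2) and solve for z:
  w*(2*z - 2) = 3*z + 3
  -2*w + z*(2*w - 3) - 3 = 0
  z*(2*w - 3) = 2*w + 3
  z = (-2*w - 3)/(3 - 2*w)
Renaming the variable, T⁻¹(z) = (-2*z - 3)/(-2*z + 3) = (2*z + 3)/(2*z - 3).
(Check: ad - bc = -12 ≠ 0, so T is invertible.)

Final answer: (2*z + 3)/(2*z - 3)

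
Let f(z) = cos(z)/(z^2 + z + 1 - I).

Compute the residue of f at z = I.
Write f(z) = P(z)/Q(z) with P(z) = cos(z) and Q(z) = z^2 + z + 1 - I.
The denominator factors as Q(z) = (z - I)*(z + 1 + I), so z = I is a simple zero of Q and P is analytic there; z = I is therefore a simple pole and
  Res(f, z₀) = P(z₀)/Q'(z₀).

Q'(z) = 2*z + 1, so Q'(I) = 1 + 2*I.
P(I) = cosh(1).

Res(f, I) = (cosh(1))/(1 + 2*I) = (1/5 - 2*I/5)*cosh(1)

Final answer: (1/5 - 2*I/5)*cosh(1)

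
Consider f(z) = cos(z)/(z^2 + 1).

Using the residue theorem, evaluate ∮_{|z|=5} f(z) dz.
By the residue theorem, ∮_C f(z) dz = 2πi · (sum of the residues of f at the poles inside |z| = 5).

The denominator factors as (z + I)*(z - I), so the singularities of f are simple poles at z = -I, z = I.
  |-I|² = 1 < 25 = 5², so this pole is inside the contour.
  |I|² = 1 < 25 = 5², so this pole is inside the contour.

With P(z) = cos(z) and Q(z) = z^2 + 1, each pole is simple, so Res(f, z₀) = P(z₀)/Q'(z₀) with Q'(z) = 2*z.
  Res(f, -I) = P(-I)/Q'(-I) = (cosh(1))/(-2*I) = I*cosh(1)/2
  Res(f, I) = P(I)/Q'(I) = (cosh(1))/(2*I) = -I*cosh(1)/2

Sum of residues inside C: 0
∮_C f(z) dz = 2πi · (0) = 0

Final answer: 0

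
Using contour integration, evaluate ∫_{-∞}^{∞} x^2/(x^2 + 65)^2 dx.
Let f(z) = z^2/(z^2 + 65)^2. The denominator has no real zeros and deg Q - deg P = 2 ≥ 2, so the integral of f over the upper semicircle |z| = R tends to 0 as R → ∞. Closing the contour in the upper half-plane,
  ∫_{-∞}^{∞} f(x) dx = 2πi · Σ Res(f, z_k)  over the poles with Im z_k > 0.

Zeros of the denominator: z^2 + 65 = 0 gives z = ±sqrt(65)*I.
Upper half-plane: z = sqrt(65)*I (a pole of order 2).

Write f(z) = g(z)/(z - sqrt(65)*I)^2 with g(z) = z^2/(z + sqrt(65)*I)^2. For a double pole, Res(f, z₀) = g'(z₀):
  g'(z) = 2*sqrt(65)*I*z/(z + sqrt(65)*I)^3
  Res(f, sqrt(65)*I) = g'(sqrt(65)*I) = -sqrt(65)*I/260

∫_{-∞}^{∞} f(x) dx = 2πi · (-sqrt(65)*I/260) = sqrt(65)*pi/130

Final answer: sqrt(65)*pi/130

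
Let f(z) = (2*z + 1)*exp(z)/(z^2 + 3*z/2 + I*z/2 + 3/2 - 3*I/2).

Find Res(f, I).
(13/17 + I/17)*exp(I)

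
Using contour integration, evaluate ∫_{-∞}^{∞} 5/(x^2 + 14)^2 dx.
Let f(z) = 5/(z^2 + 14)^2. The denominator has no real zeros and deg Q - deg P = 4 ≥ 2, so the integral of f over the upper semicircle |z| = R tends to 0 as R → ∞. Closing the contour in the upper half-plane,
  ∫_{-∞}^{∞} f(x) dx = 2πi · Σ Res(f, z_k)  over the poles with Im z_k > 0.

Zeros of the denominator: z^2 + 14 = 0 gives z = ±sqrt(14)*I.
Upper half-plane: z = sqrt(14)*I (a pole of order 2).

Write f(z) = g(z)/(z - sqrt(14)*I)^2 with g(z) = 5/(z + sqrt(14)*I)^2. For a double pole, Res(f, z₀) = g'(z₀):
  g'(z) = -10/(z + sqrt(14)*I)^3
  Res(f, sqrt(14)*I) = g'(sqrt(14)*I) = -5*sqrt(14)*I/784

∫_{-∞}^{∞} f(x) dx = 2πi · (-5*sqrt(14)*I/784) = 5*sqrt(14)*pi/392

Final answer: 5*sqrt(14)*pi/392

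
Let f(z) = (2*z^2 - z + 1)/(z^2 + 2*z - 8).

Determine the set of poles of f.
The singularities of f are the zeros of the denominator. Factoring,
  z^2 + 2*z - 8 = (z - 2)*(z + 4)
so the candidates are z = 2, z = -4.

Check the numerator P(z) = 2*z^2 - z + 1 at each one:
  P(2) = 7 ≠ 0, so z = 2 is a (simple) pole.
  P(-4) = 37 ≠ 0, so z = -4 is a (simple) pole.

Poles of f: {-4, 2}

Final answer: {-4, 2}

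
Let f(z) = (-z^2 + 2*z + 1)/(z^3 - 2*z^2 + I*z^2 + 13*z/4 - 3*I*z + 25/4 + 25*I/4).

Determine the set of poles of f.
{-1 - I, 3/2 - 2*I, 3/2 + 2*I}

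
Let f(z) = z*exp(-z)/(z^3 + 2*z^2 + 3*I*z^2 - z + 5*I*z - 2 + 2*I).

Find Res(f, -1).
exp(1)*(2/5 - I/5)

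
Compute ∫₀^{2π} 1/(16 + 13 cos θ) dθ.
2*sqrt(87)*pi/87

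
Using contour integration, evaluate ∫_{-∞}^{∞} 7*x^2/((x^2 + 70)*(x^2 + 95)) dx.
7*pi*(-sqrt(70) + sqrt(95))/25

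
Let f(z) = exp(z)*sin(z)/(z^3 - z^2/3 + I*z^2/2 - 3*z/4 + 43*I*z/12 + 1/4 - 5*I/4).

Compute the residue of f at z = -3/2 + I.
Write f(z) = P(z)/Q(z) with P(z) = exp(z)*sin(z) and Q(z) = z^3 - z^2/3 + I*z^2/2 - 3*z/4 + 43*I*z/12 + 1/4 - 5*I/4.
The denominator factors as Q(z) = (z - 1/3)*(z + 3/2 - I)*(z - 3/2 + 3*I/2), so z = -3/2 + I is a simple zero of Q and P is analytic there; z = -3/2 + I is therefore a simple pole and
  Res(f, z₀) = P(z₀)/Q'(z₀).

Q'(z) = 3*z^2 - 2*z/3 + I*z - 3/4 + 43*I/12, so Q'(-3/2 + I) = 3 - 91*I/12.
P(-3/2 + I) = -exp(-3/2 + I)*sin(3/2 - I).

Res(f, -3/2 + I) = (-exp(-3/2 + I)*sin(3/2 - I))/(3 - 91*I/12) = (-432/9577 - 1092*I/9577)*exp(-3/2 + I)*sin(3/2 - I)

Final answer: (-432/9577 - 1092*I/9577)*exp(-3/2 + I)*sin(3/2 - I)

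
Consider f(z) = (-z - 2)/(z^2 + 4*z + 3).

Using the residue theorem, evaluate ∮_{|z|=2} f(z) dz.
By the residue theorem, ∮_C f(z) dz = 2πi · (sum of the residues of f at the poles inside |z| = 2).

The denominator factors as (z + 1)*(z + 3), so the singularities of f are simple poles at z = -1, z = -3.
  |-1|² = 1 < 4 = 2², so this pole is inside the contour.
  |-3|² = 9 > 4 = 2², so this pole is outside the contour.

With P(z) = -z - 2 and Q(z) = z^2 + 4*z + 3, each pole is simple, so Res(f, z₀) = P(z₀)/Q'(z₀) with Q'(z) = 2*z + 4.
  Res(f, -1) = P(-1)/Q'(-1) = (-1)/(2) = -1/2

∮_C f(z) dz = 2πi · (-1/2) = -I*pi

Final answer: -I*pi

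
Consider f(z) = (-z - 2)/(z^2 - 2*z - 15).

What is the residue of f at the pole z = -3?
Write f(z) = P(z)/Q(z) with P(z) = -z - 2 and Q(z) = z^2 - 2*z - 15.
The denominator factors as Q(z) = (z + 3)*(z - 5), so z = -3 is a simple zero of Q and P is analytic there; z = -3 is therefore a simple pole and
  Res(f, z₀) = P(z₀)/Q'(z₀).

Q'(z) = 2*z - 2, so Q'(-3) = -8.
P(-3) = 1.

Res(f, -3) = (1)/(-8) = -1/8

Final answer: -1/8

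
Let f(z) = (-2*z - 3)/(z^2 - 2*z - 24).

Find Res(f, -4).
-1/2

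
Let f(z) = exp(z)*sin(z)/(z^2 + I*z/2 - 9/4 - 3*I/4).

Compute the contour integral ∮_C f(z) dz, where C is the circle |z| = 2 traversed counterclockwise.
By the residue theorem, ∮_C f(z) dz = 2πi · (sum of the residues of f at the poles inside |z| = 2).

The denominator factors as (z - 3/2)*(z + 3/2 + I/2), so the singularities of f are simple poles at z = 3/2, z = -3/2 - I/2.
  |3/2|² = 9/4 < 4 = 2², so this pole is inside the contour.
  |-3/2 - I/2|² = 5/2 < 4 = 2², so this pole is inside the contour.

With P(z) = exp(z)*sin(z) and Q(z) = z^2 + I*z/2 - 9/4 - 3*I/4, each pole is simple, so Res(f, z₀) = P(z₀)/Q'(z₀) with Q'(z) = 2*z + I/2.
  Res(f, 3/2) = P(3/2)/Q'(3/2) = (exp(3/2)*sin(3/2))/(3 + I/2) = (12/37 - 2*I/37)*exp(3/2)*sin(3/2)
  Res(f, -3/2 - I/2) = P(-3/2 - I/2)/Q'(-3/2 - I/2) = (-exp(-3/2 - I/2)*sin(3/2 + I/2))/(-3 - I/2) = (12/37 - 2*I/37)*exp(-3/2 - I/2)*sin(3/2 + I/2)

Sum of residues inside C: (12/37 - 2*I/37)*exp(3/2)*sin(3/2) + (12/37 - 2*I/37)*exp(-3/2 - I/2)*sin(3/2 + I/2)
∮_C f(z) dz = 2πi · ((12/37 - 2*I/37)*exp(3/2)*sin(3/2) + (12/37 - 2*I/37)*exp(-3/2 - I/2)*sin(3/2 + I/2)) = pi*(4/37 + 24*I/37)*exp(-3/2 - I/2)*sin(3/2 + I/2) + pi*(4/37 + 24*I/37)*exp(3/2)*sin(3/2)

Final answer: pi*(4/37 + 24*I/37)*exp(-3/2 - I/2)*sin(3/2 + I/2) + pi*(4/37 + 24*I/37)*exp(3/2)*sin(3/2)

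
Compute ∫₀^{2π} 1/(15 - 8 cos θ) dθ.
Call the integral J. The integrand is 2π-periodic and we integrate over a full period, so shifting θ does not change the value (θ → θ + π flips the sign of the trig term). Hence
  J = ∫₀^{2π} dθ/(15 + 8 cos θ).
Put z = e^{iθ}: then cos θ = (z + 1/z)/2, dθ = dz/(iz), and z runs once counterclockwise around |z| = 1:
  J = ∮_{|z|=1} 1/(15 + 8*(z + 1/z)/2) · dz/(iz) = (2/i) ∮_{|z|=1} dz/(8*z^2 + 30*z + 8).
The roots of 8*z^2 + 30*z + 8 are z = (-15 ± sqrt(15^2 - 8^2))/8, with sqrt(161) = sqrt(161); their product is 1, so only z₊ = -15/8 + sqrt(161)/8 lies inside the unit circle (z₋ = -15/8 - sqrt(161)/8 lies outside).
z₊ is a simple zero of q(z) = 8*z^2 + 30*z + 8, so Res(1/q, z₊) = 1/q'(z₊) with q'(z) = 16*z + 30; and q'(z₊) = 8*(z₊ - z₋) = 2*sqrt(161).
Therefore J = (2/i) · 2πi · 1/(2*sqrt(161)) = 2*pi/(sqrt(161)) = 2*sqrt(161)*pi/161

Final answer: 2*sqrt(161)*pi/161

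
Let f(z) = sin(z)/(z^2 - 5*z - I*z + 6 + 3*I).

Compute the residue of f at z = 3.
Write f(z) = P(z)/Q(z) with P(z) = sin(z) and Q(z) = z^2 - 5*z - I*z + 6 + 3*I.
The denominator factors as Q(z) = (z - 3)*(z - 2 - I), so z = 3 is a simple zero of Q and P is analytic there; z = 3 is therefore a simple pole and
  Res(f, z₀) = P(z₀)/Q'(z₀).

Q'(z) = 2*z - 5 - I, so Q'(3) = 1 - I.
P(3) = sin(3).

Res(f, 3) = (sin(3))/(1 - I) = (1/2 + I/2)*sin(3)

Final answer: (1/2 + I/2)*sin(3)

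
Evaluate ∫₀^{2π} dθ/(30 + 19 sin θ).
Call the integral J. The integrand is 2π-periodic and we integrate over a full period, so shifting θ does not change the value (θ → θ + π/2 turns sin θ into cos θ). Hence
  J = ∫₀^{2π} dθ/(30 + 19 cos θ).
Put z = e^{iθ}: then cos θ = (z + 1/z)/2, dθ = dz/(iz), and z runs once counterclockwise around |z| = 1:
  J = ∮_{|z|=1} 1/(30 + 19*(z + 1/z)/2) · dz/(iz) = (2/i) ∮_{|z|=1} dz/(19*z^2 + 60*z + 19).
The roots of 19*z^2 + 60*z + 19 are z = (-30 ± sqrt(30^2 - 19^2))/19, with sqrt(539) = 7*sqrt(11); their product is 1, so only z₊ = -30/19 + 7*sqrt(11)/19 lies inside the unit circle (z₋ = -30/19 - 7*sqrt(11)/19 lies outside).
z₊ is a simple zero of q(z) = 19*z^2 + 60*z + 19, so Res(1/q, z₊) = 1/q'(z₊) with q'(z) = 38*z + 60; and q'(z₊) = 19*(z₊ - z₋) = 14*sqrt(11).
Therefore J = (2/i) · 2πi · 1/(14*sqrt(11)) = 2*pi/(7*sqrt(11)) = 2*sqrt(11)*pi/77

Final answer: 2*sqrt(11)*pi/77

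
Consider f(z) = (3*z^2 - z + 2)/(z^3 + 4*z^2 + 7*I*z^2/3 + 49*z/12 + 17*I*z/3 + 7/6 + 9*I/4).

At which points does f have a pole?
{-2 - I/3, -3/2 - 2*I, -1/2}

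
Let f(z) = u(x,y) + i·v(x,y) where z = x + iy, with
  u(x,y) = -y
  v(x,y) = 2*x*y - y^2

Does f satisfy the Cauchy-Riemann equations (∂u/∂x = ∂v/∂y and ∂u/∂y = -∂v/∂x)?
∂u/∂x = 0
∂v/∂y = 2*x - 2*y
∂u/∂y = -1
∂v/∂x = 2*y
∂u/∂x ≠ ∂v/∂y and ∂u/∂y ≠ -∂v/∂x; the Cauchy-Riemann equations are not satisfied, so f is not analytic.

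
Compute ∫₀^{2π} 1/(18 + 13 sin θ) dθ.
Call the integral J. The integrand is 2π-periodic and we integrate over a full period, so shifting θ does not change the value (θ → θ + π/2 turns sin θ into cos θ). Hence
  J = ∫₀^{2π} dθ/(18 + 13 cos θ).
Put z = e^{iθ}: then cos θ = (z + 1/z)/2, dθ = dz/(iz), and z runs once counterclockwise around |z| = 1:
  J = ∮_{|z|=1} 1/(18 + 13*(z + 1/z)/2) · dz/(iz) = (2/i) ∮_{|z|=1} dz/(13*z^2 + 36*z + 13).
The roots of 13*z^2 + 36*z + 13 are z = (-18 ± sqrt(18^2 - 13^2))/13, with sqrt(155) = sqrt(155); their product is 1, so only z₊ = -18/13 + sqrt(155)/13 lies inside the unit circle (z₋ = -18/13 - sqrt(155)/13 lies outside).
z₊ is a simple zero of q(z) = 13*z^2 + 36*z + 13, so Res(1/q, z₊) = 1/q'(z₊) with q'(z) = 26*z + 36; and q'(z₊) = 13*(z₊ - z₋) = 2*sqrt(155).
Therefore J = (2/i) · 2πi · 1/(2*sqrt(155)) = 2*pi/(sqrt(155)) = 2*sqrt(155)*pi/155

Final answer: 2*sqrt(155)*pi/155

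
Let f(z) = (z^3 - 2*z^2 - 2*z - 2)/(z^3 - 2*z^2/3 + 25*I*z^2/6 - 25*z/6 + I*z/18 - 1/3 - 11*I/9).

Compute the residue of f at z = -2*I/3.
718/435 + 554*I/435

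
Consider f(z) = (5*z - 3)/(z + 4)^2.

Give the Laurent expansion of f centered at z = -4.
Put w = z - (-4), i.e. z = w - 4. The denominator is w^2, so it suffices to rewrite the numerator in powers of w.

P(z) = 5*z - 3
P(w - 4) = -23 + 5*w

Dividing each term by w^2:
  f = -23/w^2 + 5/w

Substituting back w = z + 4:
  f(z) = -23/(z + 4)^2 + 5/(z + 4)

The series is finite because the numerator is a polynomial; the negative powers form the principal part, and the coefficient of 1/(z + 4) gives Res(f, -4) = 5.

Final answer: -23/(z + 4)^2 + 5/(z + 4)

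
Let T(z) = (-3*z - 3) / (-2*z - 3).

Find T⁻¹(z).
(-3*z + 3)/(2*z - 3)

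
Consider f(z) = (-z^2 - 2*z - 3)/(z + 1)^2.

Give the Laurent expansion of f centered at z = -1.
-2/(z + 1)^2 - 1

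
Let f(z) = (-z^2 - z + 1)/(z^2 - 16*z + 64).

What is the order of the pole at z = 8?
Factor the denominator:
  z^2 - 16*z + 64 = (z - 8)^2

The numerator P(z) = -z^2 - z + 1 has P(8) = -71 ≠ 0, so no factor of (z - 8) cancels.
Near z = 8 we can therefore write f(z) = g(z)/(z - 8)^2 with g analytic at 8 and g(8) ≠ 0 (g is just the numerator).

Hence z = 8 is a pole of order 2.

Final answer: 2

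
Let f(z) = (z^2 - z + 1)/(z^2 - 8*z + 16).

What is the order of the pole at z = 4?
2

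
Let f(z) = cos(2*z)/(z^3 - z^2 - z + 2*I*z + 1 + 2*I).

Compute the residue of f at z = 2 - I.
Write f(z) = P(z)/Q(z) with P(z) = cos(2*z) and Q(z) = z^3 - z^2 - z + 2*I*z + 1 + 2*I.
The denominator factors as Q(z) = (z + 1)*(z - I)*(z - 2 + I), so z = 2 - I is a simple zero of Q and P is analytic there; z = 2 - I is therefore a simple pole and
  Res(f, z₀) = P(z₀)/Q'(z₀).

Q'(z) = 3*z^2 - 2*z - 1 + 2*I, so Q'(2 - I) = 4 - 8*I.
P(2 - I) = cos(4 - 2*I).

Res(f, 2 - I) = (cos(4 - 2*I))/(4 - 8*I) = (1/20 + I/10)*cos(4 - 2*I)

Final answer: (1/20 + I/10)*cos(4 - 2*I)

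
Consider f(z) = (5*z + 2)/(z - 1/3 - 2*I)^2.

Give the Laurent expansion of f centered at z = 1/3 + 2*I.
Put w = z - (1/3 + 2*I), i.e. z = w + 1/3 + 2*I. The denominator is w^2, so it suffices to rewrite the numerator in powers of w.

P(z) = 5*z + 2
P(w + 1/3 + 2*I) = 11/3 + 10*I + 5*w

Dividing each term by w^2:
  f = (11/3 + 10*I)/w^2 + 5/w

Substituting back w = z - 1/3 - 2*I:
  f(z) = (11/3 + 10*I)/(z - 1/3 - 2*I)^2 + 5/(z - 1/3 - 2*I)

The series is finite because the numerator is a polynomial; the negative powers form the principal part, and the coefficient of 1/(z - 1/3 - 2*I) gives Res(f, 1/3 + 2*I) = 5.

Final answer: (11/3 + 10*I)/(z - 1/3 - 2*I)^2 + 5/(z - 1/3 - 2*I)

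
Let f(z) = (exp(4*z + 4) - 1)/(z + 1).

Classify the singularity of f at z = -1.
Let u = z + 1. The exponent is 4*z + 4 = 4u, so
  f = (e^(4u) - 1)/u = ((4u) + (4u)^2/2 + (4u)^3/6 + ...)/u = 4 + (8)*u + (32/3)*u^2 + ...
The Laurent expansion about u = 0 has no negative powers; equivalently lim_{z→-1} f(z) = 4 exists and is finite.
So the singularity is removable.

Final answer: removable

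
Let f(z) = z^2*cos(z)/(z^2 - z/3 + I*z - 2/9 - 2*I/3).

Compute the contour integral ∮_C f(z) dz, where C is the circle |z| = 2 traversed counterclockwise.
By the residue theorem, ∮_C f(z) dz = 2πi · (sum of the residues of f at the poles inside |z| = 2).

The denominator factors as (z - 2/3)*(z + 1/3 + I), so the singularities of f are simple poles at z = 2/3, z = -1/3 - I.
  |2/3|² = 4/9 < 4 = 2², so this pole is inside the contour.
  |-1/3 - I|² = 10/9 < 4 = 2², so this pole is inside the contour.

With P(z) = z^2*cos(z) and Q(z) = z^2 - z/3 + I*z - 2/9 - 2*I/3, each pole is simple, so Res(f, z₀) = P(z₀)/Q'(z₀) with Q'(z) = 2*z - 1/3 + I.
  Res(f, 2/3) = P(2/3)/Q'(2/3) = (4*cos(2/3)/9)/(1 + I) = (2/9 - 2*I/9)*cos(2/3)
  Res(f, -1/3 - I) = P(-1/3 - I)/Q'(-1/3 - I) = ((-8/9 + 2*I/3)*cos(1/3 + I))/(-1 - I) = (1/9 - 7*I/9)*cos(1/3 + I)

Sum of residues inside C: (1/9 - 7*I/9)*cos(1/3 + I) + (2/9 - 2*I/9)*cos(2/3)
∮_C f(z) dz = 2πi · ((1/9 - 7*I/9)*cos(1/3 + I) + (2/9 - 2*I/9)*cos(2/3)) = pi*(14/9 + 2*I/9)*cos(1/3 + I) + pi*(4/9 + 4*I/9)*cos(2/3)

Final answer: pi*(14/9 + 2*I/9)*cos(1/3 + I) + pi*(4/9 + 4*I/9)*cos(2/3)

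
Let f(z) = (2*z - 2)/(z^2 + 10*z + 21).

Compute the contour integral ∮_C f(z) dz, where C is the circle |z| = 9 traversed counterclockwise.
By the residue theorem, ∮_C f(z) dz = 2πi · (sum of the residues of f at the poles inside |z| = 9).

The denominator factors as (z + 7)*(z + 3), so the singularities of f are simple poles at z = -7, z = -3.
  |-7|² = 49 < 81 = 9², so this pole is inside the contour.
  |-3|² = 9 < 81 = 9², so this pole is inside the contour.

With P(z) = 2*z - 2 and Q(z) = z^2 + 10*z + 21, each pole is simple, so Res(f, z₀) = P(z₀)/Q'(z₀) with Q'(z) = 2*z + 10.
  Res(f, -7) = P(-7)/Q'(-7) = (-16)/(-4) = 4
  Res(f, -3) = P(-3)/Q'(-3) = (-8)/(4) = -2

Sum of residues inside C: 2
∮_C f(z) dz = 2πi · (2) = 4*I*pi

Final answer: 4*I*pi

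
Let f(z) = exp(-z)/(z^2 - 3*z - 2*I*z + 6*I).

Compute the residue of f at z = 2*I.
Write f(z) = P(z)/Q(z) with P(z) = exp(-z) and Q(z) = z^2 - 3*z - 2*I*z + 6*I.
The denominator factors as Q(z) = (z - 2*I)*(z - 3), so z = 2*I is a simple zero of Q and P is analytic there; z = 2*I is therefore a simple pole and
  Res(f, z₀) = P(z₀)/Q'(z₀).

Q'(z) = 2*z - 3 - 2*I, so Q'(2*I) = -3 + 2*I.
P(2*I) = exp(-2*I).

Res(f, 2*I) = (exp(-2*I))/(-3 + 2*I) = (-3/13 - 2*I/13)*exp(-2*I)

Final answer: (-3/13 - 2*I/13)*exp(-2*I)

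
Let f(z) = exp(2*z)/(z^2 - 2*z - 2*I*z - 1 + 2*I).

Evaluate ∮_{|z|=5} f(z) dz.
I*pi*exp(4 + 2*I) - I*pi*exp(2*I)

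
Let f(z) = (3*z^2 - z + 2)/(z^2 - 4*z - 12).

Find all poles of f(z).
The singularities of f are the zeros of the denominator. Factoring,
  z^2 - 4*z - 12 = (z - 6)*(z + 2)
so the candidates are z = 6, z = -2.

Check the numerator P(z) = 3*z^2 - z + 2 at each one:
  P(6) = 104 ≠ 0, so z = 6 is a (simple) pole.
  P(-2) = 16 ≠ 0, so z = -2 is a (simple) pole.

Poles of f: {-2, 6}

Final answer: {-2, 6}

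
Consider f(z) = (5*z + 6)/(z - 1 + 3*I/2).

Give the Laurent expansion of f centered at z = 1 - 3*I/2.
(11 - 15*I/2)/(z - 1 + 3*I/2) + 5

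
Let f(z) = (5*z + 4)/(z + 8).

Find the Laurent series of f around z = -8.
Put w = z - (-8), i.e. z = w - 8. The denominator is w, so it suffices to rewrite the numerator in powers of w.

P(z) = 5*z + 4
P(w - 8) = -36 + 5*w

Dividing each term by w:
  f = -36/w + 5

Substituting back w = z + 8:
  f(z) = -36/(z + 8) + 5

The series is finite because the numerator is a polynomial; the negative powers form the principal part, and the coefficient of 1/(z + 8) gives Res(f, -8) = -36.

Final answer: -36/(z + 8) + 5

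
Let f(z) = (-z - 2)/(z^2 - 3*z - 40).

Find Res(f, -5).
Write f(z) = P(z)/Q(z) with P(z) = -z - 2 and Q(z) = z^2 - 3*z - 40.
The denominator factors as Q(z) = (z + 5)*(z - 8), so z = -5 is a simple zero of Q and P is analytic there; z = -5 is therefore a simple pole and
  Res(f, z₀) = P(z₀)/Q'(z₀).

Q'(z) = 2*z - 3, so Q'(-5) = -13.
P(-5) = 3.

Res(f, -5) = (3)/(-13) = -3/13

Final answer: -3/13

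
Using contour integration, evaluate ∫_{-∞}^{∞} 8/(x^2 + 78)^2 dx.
Let f(z) = 8/(z^2 + 78)^2. The denominator has no real zeros and deg Q - deg P = 4 ≥ 2, so the integral of f over the upper semicircle |z| = R tends to 0 as R → ∞. Closing the contour in the upper half-plane,
  ∫_{-∞}^{∞} f(x) dx = 2πi · Σ Res(f, z_k)  over the poles with Im z_k > 0.

Zeros of the denominator: z^2 + 78 = 0 gives z = ±sqrt(78)*I.
Upper half-plane: z = sqrt(78)*I (a pole of order 2).

Write f(z) = g(z)/(z - sqrt(78)*I)^2 with g(z) = 8/(z + sqrt(78)*I)^2. For a double pole, Res(f, z₀) = g'(z₀):
  g'(z) = -16/(z + sqrt(78)*I)^3
  Res(f, sqrt(78)*I) = g'(sqrt(78)*I) = -sqrt(78)*I/3042

∫_{-∞}^{∞} f(x) dx = 2πi · (-sqrt(78)*I/3042) = sqrt(78)*pi/1521

Final answer: sqrt(78)*pi/1521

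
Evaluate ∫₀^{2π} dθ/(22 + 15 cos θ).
Let J = ∫₀^{2π} dθ/(22 + 15 cos θ).
Put z = e^{iθ}: then cos θ = (z + 1/z)/2, dθ = dz/(iz), and z runs once counterclockwise around |z| = 1:
  J = ∮_{|z|=1} 1/(22 + 15*(z + 1/z)/2) · dz/(iz) = (2/i) ∮_{|z|=1} dz/(15*z^2 + 44*z + 15).
The roots of 15*z^2 + 44*z + 15 are z = (-22 ± sqrt(22^2 - 15^2))/15, with sqrt(259) = sqrt(259); their product is 1, so only z₊ = -22/15 + sqrt(259)/15 lies inside the unit circle (z₋ = -22/15 - sqrt(259)/15 lies outside).
z₊ is a simple zero of q(z) = 15*z^2 + 44*z + 15, so Res(1/q, z₊) = 1/q'(z₊) with q'(z) = 30*z + 44; and q'(z₊) = 15*(z₊ - z₋) = 2*sqrt(259).
Therefore J = (2/i) · 2πi · 1/(2*sqrt(259)) = 2*pi/(sqrt(259)) = 2*sqrt(259)*pi/259

Final answer: 2*sqrt(259)*pi/259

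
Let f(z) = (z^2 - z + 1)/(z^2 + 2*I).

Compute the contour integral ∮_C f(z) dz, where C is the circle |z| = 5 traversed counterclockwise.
-2*I*pi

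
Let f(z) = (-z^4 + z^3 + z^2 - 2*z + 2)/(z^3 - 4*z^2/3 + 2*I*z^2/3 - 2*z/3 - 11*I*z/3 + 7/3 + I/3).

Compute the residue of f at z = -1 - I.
Write f(z) = P(z)/Q(z) with P(z) = -z^4 + z^3 + z^2 - 2*z + 2 and Q(z) = z^3 - 4*z^2/3 + 2*I*z^2/3 - 2*z/3 - 11*I*z/3 + 7/3 + I/3.
The denominator factors as Q(z) = (z - 1/3 + 2*I/3)*(z + 1 + I)*(z - 2 - I), so z = -1 - I is a simple zero of Q and P is analytic there; z = -1 - I is therefore a simple pole and
  Res(f, z₀) = P(z₀)/Q'(z₀).

Q'(z) = 3*z^2 - 8*z/3 + 4*I*z/3 - 2/3 - 11*I/3, so Q'(-1 - I) = 10/3 + 11*I/3.
P(-1 - I) = 10 + 2*I.

Res(f, -1 - I) = (10 + 2*I)/(10/3 + 11*I/3) = 366/221 - 270*I/221

Final answer: 366/221 - 270*I/221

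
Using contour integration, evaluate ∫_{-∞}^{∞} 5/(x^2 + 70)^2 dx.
Let f(z) = 5/(z^2 + 70)^2. The denominator has no real zeros and deg Q - deg P = 4 ≥ 2, so the integral of f over the upper semicircle |z| = R tends to 0 as R → ∞. Closing the contour in the upper half-plane,
  ∫_{-∞}^{∞} f(x) dx = 2πi · Σ Res(f, z_k)  over the poles with Im z_k > 0.

Zeros of the denominator: z^2 + 70 = 0 gives z = ±sqrt(70)*I.
Upper half-plane: z = sqrt(70)*I (a pole of order 2).

Write f(z) = g(z)/(z - sqrt(70)*I)^2 with g(z) = 5/(z + sqrt(70)*I)^2. For a double pole, Res(f, z₀) = g'(z₀):
  g'(z) = -10/(z + sqrt(70)*I)^3
  Res(f, sqrt(70)*I) = g'(sqrt(70)*I) = -sqrt(70)*I/3920

∫_{-∞}^{∞} f(x) dx = 2πi · (-sqrt(70)*I/3920) = sqrt(70)*pi/1960

Final answer: sqrt(70)*pi/1960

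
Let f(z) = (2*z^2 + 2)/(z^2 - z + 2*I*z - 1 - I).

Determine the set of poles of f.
The singularities of f are the zeros of the denominator. Factoring,
  z^2 - z + 2*I*z - 1 - I = (z + I)*(z - 1 + I)
so the candidates are z = -I, z = 1 - I.

Check the numerator P(z) = 2*z^2 + 2 at each one:
  P(-I) = 0, so the factor (z + I) cancels and z = -I is only a removable singularity, not a pole.
  P(1 - I) = 2 - 4*I ≠ 0, so z = 1 - I is a (simple) pole.

Poles of f: {1 - I}

Final answer: {1 - I}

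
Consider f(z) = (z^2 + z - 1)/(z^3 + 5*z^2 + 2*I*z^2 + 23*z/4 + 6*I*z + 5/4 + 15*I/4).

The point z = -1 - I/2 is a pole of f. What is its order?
Factor the denominator:
  z^3 + 5*z^2 + 2*I*z^2 + 23*z/4 + 6*I*z + 5/4 + 15*I/4 = (z + 1 + I/2)^2*(z + 3 + I)

The numerator P(z) = z^2 + z - 1 has P(-1 - I/2) = -5/4 + I/2 ≠ 0, so no factor of (z + 1 + I/2) cancels.
Near z = -1 - I/2 we can therefore write f(z) = g(z)/(z + 1 + I/2)^2 with g analytic at -1 - I/2 and g(-1 - I/2) ≠ 0 (g is the numerator divided by the remaining denominator factors).

Hence z = -1 - I/2 is a pole of order 2.

Final answer: 2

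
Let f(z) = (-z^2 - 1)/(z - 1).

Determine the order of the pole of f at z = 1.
Factor the denominator:
  z - 1 = (z - 1)

The numerator P(z) = -z^2 - 1 has P(1) = -2 ≠ 0, so no factor of (z - 1) cancels.
Near z = 1 we can therefore write f(z) = g(z)/(z - 1) with g analytic at 1 and g(1) ≠ 0 (g is just the numerator).

Hence z = 1 is a pole of order 1.

Final answer: 1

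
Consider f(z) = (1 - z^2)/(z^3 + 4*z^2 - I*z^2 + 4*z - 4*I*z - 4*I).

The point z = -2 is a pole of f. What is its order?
2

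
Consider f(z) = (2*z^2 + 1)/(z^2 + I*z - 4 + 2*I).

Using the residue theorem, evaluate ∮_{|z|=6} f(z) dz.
4*pi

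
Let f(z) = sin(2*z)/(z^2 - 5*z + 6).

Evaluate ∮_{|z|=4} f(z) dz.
By the residue theorem, ∮_C f(z) dz = 2πi · (sum of the residues of f at the poles inside |z| = 4).

The denominator factors as (z - 3)*(z - 2), so the singularities of f are simple poles at z = 3, z = 2.
  |3|² = 9 < 16 = 4², so this pole is inside the contour.
  |2|² = 4 < 16 = 4², so this pole is inside the contour.

With P(z) = sin(2*z) and Q(z) = z^2 - 5*z + 6, each pole is simple, so Res(f, z₀) = P(z₀)/Q'(z₀) with Q'(z) = 2*z - 5.
  Res(f, 3) = P(3)/Q'(3) = (sin(6))/(1) = sin(6)
  Res(f, 2) = P(2)/Q'(2) = (sin(4))/(-1) = -sin(4)

Sum of residues inside C: sin(6) - sin(4)
∮_C f(z) dz = 2πi · (sin(6) - sin(4)) = 2*I*pi*sin(6) - 2*I*pi*sin(4)

Final answer: 2*I*pi*sin(6) - 2*I*pi*sin(4)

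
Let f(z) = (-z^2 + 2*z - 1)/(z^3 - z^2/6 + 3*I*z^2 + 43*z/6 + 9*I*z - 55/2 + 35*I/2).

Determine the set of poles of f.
{-3/2 + 3*I, 2/3 - 3*I, 1 - 3*I}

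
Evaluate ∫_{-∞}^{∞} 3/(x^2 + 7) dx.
Let f(z) = 3/(z^2 + 7). The denominator has no real zeros and deg Q - deg P = 2 ≥ 2, so the integral of f over the upper semicircle |z| = R tends to 0 as R → ∞. Closing the contour in the upper half-plane,
  ∫_{-∞}^{∞} f(x) dx = 2πi · Σ Res(f, z_k)  over the poles with Im z_k > 0.

Zeros of the denominator: z^2 + 7 = 0 gives z = ±sqrt(7)*I.
Upper half-plane: z = sqrt(7)*I (simple).

Each pole is a simple zero of Q(z) = z^2 + 7, so Res(f, z₀) = P(z₀)/Q'(z₀) with P(z) = 3, Q'(z) = 2*z:
  Res(f, sqrt(7)*I) = (3)/(2*sqrt(7)*I) = -3*sqrt(7)*I/14

∫_{-∞}^{∞} f(x) dx = 2πi · (-3*sqrt(7)*I/14) = 3*sqrt(7)*pi/7

Final answer: 3*sqrt(7)*pi/7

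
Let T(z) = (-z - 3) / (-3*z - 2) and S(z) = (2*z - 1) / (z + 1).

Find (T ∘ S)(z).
(5*z + 2)/(8*z - 1)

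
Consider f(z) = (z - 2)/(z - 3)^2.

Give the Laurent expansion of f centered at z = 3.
Put w = z - (3), i.e. z = w + 3. The denominator is w^2, so it suffices to rewrite the numerator in powers of w.

P(z) = z - 2
P(w + 3) = 1 + w

Dividing each term by w^2:
  f = 1/w^2 + 1/w

Substituting back w = z - 3:
  f(z) = 1/(z - 3)^2 + 1/(z - 3)

The series is finite because the numerator is a polynomial; the negative powers form the principal part, and the coefficient of 1/(z - 3) gives Res(f, 3) = 1.

Final answer: 1/(z - 3)^2 + 1/(z - 3)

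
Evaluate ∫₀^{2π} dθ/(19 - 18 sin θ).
2*sqrt(37)*pi/37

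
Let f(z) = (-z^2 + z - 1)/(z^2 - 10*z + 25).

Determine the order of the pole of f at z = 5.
Factor the denominator:
  z^2 - 10*z + 25 = (z - 5)^2

The numerator P(z) = -z^2 + z - 1 has P(5) = -21 ≠ 0, so no factor of (z - 5) cancels.
Near z = 5 we can therefore write f(z) = g(z)/(z - 5)^2 with g analytic at 5 and g(5) ≠ 0 (g is just the numerator).

Hence z = 5 is a pole of order 2.

Final answer: 2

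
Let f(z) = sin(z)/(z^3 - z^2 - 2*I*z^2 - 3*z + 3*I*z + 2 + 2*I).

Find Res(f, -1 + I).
(-3/10 - I/10)*sin(1 - I)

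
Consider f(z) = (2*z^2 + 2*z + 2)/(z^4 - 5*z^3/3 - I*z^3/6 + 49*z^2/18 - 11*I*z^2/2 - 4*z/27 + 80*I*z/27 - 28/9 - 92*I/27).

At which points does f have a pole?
{-2/3 - 3*I/2, -1/3 - I, 2/3 + 2*I/3, 2 + 2*I}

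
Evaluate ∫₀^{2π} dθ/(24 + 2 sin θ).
Call the integral J. The integrand is 2π-periodic and we integrate over a full period, so shifting θ does not change the value (θ → θ + π/2 turns sin θ into cos θ). Hence
  J = ∫₀^{2π} dθ/(24 + 2 cos θ).
Put z = e^{iθ}: then cos θ = (z + 1/z)/2, dθ = dz/(iz), and z runs once counterclockwise around |z| = 1:
  J = ∮_{|z|=1} 1/(24 + 2*(z + 1/z)/2) · dz/(iz) = (2/i) ∮_{|z|=1} dz/(2*z^2 + 48*z + 2).
The roots of 2*z^2 + 48*z + 2 are z = (-24 ± sqrt(24^2 - 2^2))/2, with sqrt(572) = 2*sqrt(143); their product is 1, so only z₊ = -12 + sqrt(143) lies inside the unit circle (z₋ = -12 - sqrt(143) lies outside).
z₊ is a simple zero of q(z) = 2*z^2 + 48*z + 2, so Res(1/q, z₊) = 1/q'(z₊) with q'(z) = 4*z + 48; and q'(z₊) = 2*(z₊ - z₋) = 4*sqrt(143).
Therefore J = (2/i) · 2πi · 1/(4*sqrt(143)) = 2*pi/(2*sqrt(143)) = sqrt(143)*pi/143

Final answer: sqrt(143)*pi/143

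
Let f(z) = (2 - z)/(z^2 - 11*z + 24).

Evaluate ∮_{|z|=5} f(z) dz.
By the residue theorem, ∮_C f(z) dz = 2πi · (sum of the residues of f at the poles inside |z| = 5).

The denominator factors as (z - 8)*(z - 3), so the singularities of f are simple poles at z = 8, z = 3.
  |8|² = 64 > 25 = 5², so this pole is outside the contour.
  |3|² = 9 < 25 = 5², so this pole is inside the contour.

With P(z) = 2 - z and Q(z) = z^2 - 11*z + 24, each pole is simple, so Res(f, z₀) = P(z₀)/Q'(z₀) with Q'(z) = 2*z - 11.
  Res(f, 3) = P(3)/Q'(3) = (-1)/(-5) = 1/5

∮_C f(z) dz = 2πi · (1/5) = 2*I*pi/5

Final answer: 2*I*pi/5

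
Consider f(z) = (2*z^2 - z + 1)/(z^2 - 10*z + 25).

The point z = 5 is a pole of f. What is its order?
2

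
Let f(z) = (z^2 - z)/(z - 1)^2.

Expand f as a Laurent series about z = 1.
Put w = z - (1), i.e. z = w + 1. The denominator is w^2, so it suffices to rewrite the numerator in powers of w.

P(z) = z^2 - z
P(w + 1) = w + w^2

Dividing each term by w^2:
  f = 1/w + 1

Substituting back w = z - 1:
  f(z) = 1/(z - 1) + 1

The series is finite because the numerator is a polynomial; the negative powers form the principal part, and the coefficient of 1/(z - 1) gives Res(f, 1) = 1.

Final answer: 1/(z - 1) + 1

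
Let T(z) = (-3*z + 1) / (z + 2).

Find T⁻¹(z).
Set w = T(z) = (-3*z + 1) / (z + 2) and solve for z:
  w*(z + 2) = -3*z + 1
  2*w + z*(w + 3) - 1 = 0
  z*(w + 3) = 1 - 2*w
  z = (2*w - 1)/(-w - 3)
Renaming the variable, T⁻¹(z) = (2*z - 1)/(-z - 3) = (-2*z + 1)/(z + 3).
(Check: ad - bc = -7 ≠ 0, so T is invertible.)

Final answer: (-2*z + 1)/(z + 3)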